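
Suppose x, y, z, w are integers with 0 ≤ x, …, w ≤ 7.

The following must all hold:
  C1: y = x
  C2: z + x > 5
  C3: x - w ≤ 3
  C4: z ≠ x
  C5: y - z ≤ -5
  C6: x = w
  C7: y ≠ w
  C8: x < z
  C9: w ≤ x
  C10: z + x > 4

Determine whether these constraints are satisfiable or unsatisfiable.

From constraints 1 and 6, y = x = w, so y = w. But constraint 7 says y ≠ w. Contradiction.

Unsatisfiable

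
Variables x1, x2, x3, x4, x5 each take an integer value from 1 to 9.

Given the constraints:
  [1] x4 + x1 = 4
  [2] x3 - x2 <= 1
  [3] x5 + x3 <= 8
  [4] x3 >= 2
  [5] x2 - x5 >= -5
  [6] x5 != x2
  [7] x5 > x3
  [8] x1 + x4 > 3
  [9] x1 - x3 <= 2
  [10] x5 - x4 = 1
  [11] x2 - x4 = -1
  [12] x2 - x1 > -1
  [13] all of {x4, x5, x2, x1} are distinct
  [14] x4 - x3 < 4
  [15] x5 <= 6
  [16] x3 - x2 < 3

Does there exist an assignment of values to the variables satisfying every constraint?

The assignment x1 = 1, x2 = 2, x3 = 2, x4 = 3, x5 = 4 works:
  constraint 1 holds since x4 + x1 = 4.
  constraint 2 holds since x3 - x2 = 0.
  constraint 3 holds since x5 + x3 = 6.
The rest check out directly.

Satisfiable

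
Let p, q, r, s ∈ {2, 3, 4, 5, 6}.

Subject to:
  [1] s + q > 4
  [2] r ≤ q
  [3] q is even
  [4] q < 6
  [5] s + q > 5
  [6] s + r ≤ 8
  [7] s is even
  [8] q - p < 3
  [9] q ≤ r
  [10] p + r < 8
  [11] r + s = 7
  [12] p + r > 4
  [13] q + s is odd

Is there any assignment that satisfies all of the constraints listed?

Constraint 3 makes q even and constraint 7 makes s even, so q + s must be even. Constraint 13 says q + s is odd — contradiction.

Unsatisfiable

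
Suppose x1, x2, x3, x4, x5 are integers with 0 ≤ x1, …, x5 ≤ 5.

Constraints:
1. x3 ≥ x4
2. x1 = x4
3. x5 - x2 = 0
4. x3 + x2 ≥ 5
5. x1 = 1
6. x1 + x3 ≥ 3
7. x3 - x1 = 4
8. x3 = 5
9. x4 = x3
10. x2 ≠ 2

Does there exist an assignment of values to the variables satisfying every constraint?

Constraint 5 fixes x1 = 1 and constraint 8 fixes x3 = 5. Constraints 2 and 9 give x1 = x4 = x3, so x1 = x3. But 1 ≠ 5 — contradiction.

Unsatisfiable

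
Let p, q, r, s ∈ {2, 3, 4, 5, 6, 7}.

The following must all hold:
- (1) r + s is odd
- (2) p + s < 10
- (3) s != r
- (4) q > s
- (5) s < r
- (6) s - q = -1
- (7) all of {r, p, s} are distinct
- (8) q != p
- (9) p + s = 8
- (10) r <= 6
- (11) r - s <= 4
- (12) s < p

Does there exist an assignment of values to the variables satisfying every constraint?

Satisfiable

Try p = 5, q = 4, r = 4, s = 3.
Check constraint 2: p + s = 8; constraint 6: s - q = -1; constraint 9: p + s = 8. The remaining constraints are straightforward to verify.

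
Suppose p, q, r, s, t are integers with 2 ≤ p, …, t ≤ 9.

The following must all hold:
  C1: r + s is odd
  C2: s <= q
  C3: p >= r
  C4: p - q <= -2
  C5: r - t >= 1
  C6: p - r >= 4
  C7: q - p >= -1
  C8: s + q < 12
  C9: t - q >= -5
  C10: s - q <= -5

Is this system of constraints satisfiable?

Unsatisfiable

Constraints 4, 5, 6, and 9 give r − t ≥ 1, t − q ≥ -5, q − p ≥ 2, p − r ≥ 4.
Adding all 4 inequalities: the left sides telescope to 0, and the right sides sum to 1 + (-5) + 2 + 4 = 2. So 0 ≥ 2, which is false.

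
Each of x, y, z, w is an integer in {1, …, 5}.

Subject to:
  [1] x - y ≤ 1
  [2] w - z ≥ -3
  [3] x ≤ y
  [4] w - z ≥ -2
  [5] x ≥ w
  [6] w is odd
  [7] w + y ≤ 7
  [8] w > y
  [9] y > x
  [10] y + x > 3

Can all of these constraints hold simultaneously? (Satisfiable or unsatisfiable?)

Unsatisfiable

Constraints 5, 8, and 9 give w ≤ x, x < y, y < w. Chaining: w ≤ x < y < w, which forces w < w — impossible.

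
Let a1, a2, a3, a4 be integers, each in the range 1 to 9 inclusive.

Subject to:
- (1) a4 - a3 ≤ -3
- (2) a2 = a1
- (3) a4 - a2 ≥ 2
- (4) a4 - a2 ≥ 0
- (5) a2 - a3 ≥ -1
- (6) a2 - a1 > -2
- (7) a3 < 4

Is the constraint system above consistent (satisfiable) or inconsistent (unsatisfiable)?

Unsatisfiable

Constraints 1, 4, and 5 give a3 − a4 ≥ 3, a4 − a2 ≥ 0, a2 − a3 ≥ -1.
Adding all 3 inequalities: the left sides telescope to 0, and the right sides sum to 3 + 0 + (-1) = 2. So 0 ≥ 2, which is false.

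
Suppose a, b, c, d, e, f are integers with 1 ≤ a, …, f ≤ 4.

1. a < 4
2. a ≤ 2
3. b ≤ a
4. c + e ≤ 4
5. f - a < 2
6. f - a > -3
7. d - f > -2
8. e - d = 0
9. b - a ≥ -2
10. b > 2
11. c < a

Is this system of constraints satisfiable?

Unsatisfiable

From constraint 10: b ≥ 3. From constraints 2 and 3: b ≤ a and a ≤ 2, so b ≤ 2. But 2 < 3, so no value of b works.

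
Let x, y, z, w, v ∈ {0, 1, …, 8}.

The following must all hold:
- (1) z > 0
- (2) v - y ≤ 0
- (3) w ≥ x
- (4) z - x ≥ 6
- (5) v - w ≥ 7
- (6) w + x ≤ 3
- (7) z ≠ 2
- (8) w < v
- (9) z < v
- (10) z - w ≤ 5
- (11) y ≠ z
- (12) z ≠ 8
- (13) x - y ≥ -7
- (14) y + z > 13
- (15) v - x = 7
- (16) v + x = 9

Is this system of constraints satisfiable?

Unsatisfiable

Constraints 2, 4, 5, 10, and 13 give y − v ≥ 0, v − w ≥ 7, w − z ≥ -5, z − x ≥ 6, x − y ≥ -7.
Adding all 5 inequalities: the left sides telescope to 0, and the right sides sum to 0 + 7 + (-5) + 6 + (-7) = 1. So 0 ≥ 1, which is false.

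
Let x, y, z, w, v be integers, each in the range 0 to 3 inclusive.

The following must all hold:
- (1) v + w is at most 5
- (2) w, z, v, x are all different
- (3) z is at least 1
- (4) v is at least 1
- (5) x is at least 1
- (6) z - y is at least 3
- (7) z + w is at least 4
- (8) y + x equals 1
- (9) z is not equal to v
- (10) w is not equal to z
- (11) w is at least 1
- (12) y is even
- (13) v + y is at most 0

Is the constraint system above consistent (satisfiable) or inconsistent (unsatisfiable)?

Unsatisfiable

Constraints 3, 4, 5, and 11 confine each of w, z, v, x to the 3 values {1, …, 3} (the domain already gives each ≤ 3).
Constraint 2 requires all 4 of them to be distinct, but only 3 values are available — impossible by the pigeonhole principle.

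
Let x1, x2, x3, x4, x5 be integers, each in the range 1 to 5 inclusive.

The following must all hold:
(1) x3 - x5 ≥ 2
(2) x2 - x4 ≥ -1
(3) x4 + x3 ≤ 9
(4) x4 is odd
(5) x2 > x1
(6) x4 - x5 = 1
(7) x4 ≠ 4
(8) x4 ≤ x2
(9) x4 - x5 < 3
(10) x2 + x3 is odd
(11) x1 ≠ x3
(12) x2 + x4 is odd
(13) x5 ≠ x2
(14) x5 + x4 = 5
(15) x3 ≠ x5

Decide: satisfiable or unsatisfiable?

One satisfying assignment is x1 = 2, x2 = 4, x3 = 5, x4 = 3, x5 = 2.
For the less obvious constraints — constraint 1: x3 - x5 = 3; constraint 2: x2 - x4 = 1; constraint 3: x4 + x3 = 8 — and the others hold by inspection.

Satisfiable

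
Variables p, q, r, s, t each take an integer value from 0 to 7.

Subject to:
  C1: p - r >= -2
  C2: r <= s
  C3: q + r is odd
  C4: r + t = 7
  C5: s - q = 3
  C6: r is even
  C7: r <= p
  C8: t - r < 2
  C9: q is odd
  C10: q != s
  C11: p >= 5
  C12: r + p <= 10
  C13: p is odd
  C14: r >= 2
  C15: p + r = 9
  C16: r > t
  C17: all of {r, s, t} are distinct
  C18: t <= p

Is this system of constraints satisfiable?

Satisfiable

Setting (p, q, r, s, t) = (5, 3, 4, 6, 3) satisfies everything: constraint 1: p - r = 1; constraint 4: r + t = 7; constraint 5: s - q = 3, and the others follow.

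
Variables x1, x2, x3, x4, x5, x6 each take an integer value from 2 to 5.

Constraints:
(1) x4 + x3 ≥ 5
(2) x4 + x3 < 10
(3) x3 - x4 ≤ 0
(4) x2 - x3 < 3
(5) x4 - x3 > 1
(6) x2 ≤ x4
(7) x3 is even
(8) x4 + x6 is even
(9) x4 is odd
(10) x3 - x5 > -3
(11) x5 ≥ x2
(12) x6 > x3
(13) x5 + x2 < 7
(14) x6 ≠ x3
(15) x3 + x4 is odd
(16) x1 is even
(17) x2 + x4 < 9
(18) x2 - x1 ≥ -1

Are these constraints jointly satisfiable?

Take x1 = 2, x2 = 2, x3 = 2, x4 = 5, x5 = 3, x6 = 3. Then constraint 1: x4 + x3 = 7; constraint 2: x4 + x3 = 7; constraint 3: x3 - x4 = -3, and every other listed constraint is also met.

Satisfiable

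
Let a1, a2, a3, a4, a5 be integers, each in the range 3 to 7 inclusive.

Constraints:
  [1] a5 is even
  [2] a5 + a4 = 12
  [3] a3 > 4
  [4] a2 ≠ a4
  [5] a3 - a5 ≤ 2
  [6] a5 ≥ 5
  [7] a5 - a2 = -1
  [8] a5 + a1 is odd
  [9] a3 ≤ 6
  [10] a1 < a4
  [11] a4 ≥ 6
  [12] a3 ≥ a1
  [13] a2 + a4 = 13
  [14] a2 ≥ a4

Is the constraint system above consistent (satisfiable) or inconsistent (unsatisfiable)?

Take a1 = 3, a2 = 7, a3 = 6, a4 = 6, a5 = 6. Then constraint 2: a5 + a4 = 12; constraint 5: a3 - a5 = 0, and every other listed constraint is also met.

Satisfiable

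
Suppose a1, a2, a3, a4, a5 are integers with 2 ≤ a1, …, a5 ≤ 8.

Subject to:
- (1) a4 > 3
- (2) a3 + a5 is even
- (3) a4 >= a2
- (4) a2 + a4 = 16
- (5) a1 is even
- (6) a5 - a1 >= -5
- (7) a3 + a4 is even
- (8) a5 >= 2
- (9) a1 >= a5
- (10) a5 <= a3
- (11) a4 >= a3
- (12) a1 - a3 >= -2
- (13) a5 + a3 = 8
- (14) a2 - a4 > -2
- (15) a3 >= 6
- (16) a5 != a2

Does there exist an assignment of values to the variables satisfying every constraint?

Satisfiable

The assignment a1 = 6, a2 = 8, a3 = 6, a4 = 8, a5 = 2 works:
  constraint 4 holds since a2 + a4 = 16.
  constraint 6 holds since a5 - a1 = -4.
The rest check out directly.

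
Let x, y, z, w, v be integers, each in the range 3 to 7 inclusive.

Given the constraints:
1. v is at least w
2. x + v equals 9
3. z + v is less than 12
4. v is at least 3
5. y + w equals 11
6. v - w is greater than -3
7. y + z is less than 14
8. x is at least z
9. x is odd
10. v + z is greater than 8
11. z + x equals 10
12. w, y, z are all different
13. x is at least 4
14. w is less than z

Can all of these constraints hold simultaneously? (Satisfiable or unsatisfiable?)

The assignment x = 5, y = 7, z = 5, w = 4, v = 4 works:
  constraint 2 holds since x + v = 9.
  constraint 3 holds since z + v = 9.
  constraint 5 holds since y + w = 11.
The rest check out directly.

Satisfiable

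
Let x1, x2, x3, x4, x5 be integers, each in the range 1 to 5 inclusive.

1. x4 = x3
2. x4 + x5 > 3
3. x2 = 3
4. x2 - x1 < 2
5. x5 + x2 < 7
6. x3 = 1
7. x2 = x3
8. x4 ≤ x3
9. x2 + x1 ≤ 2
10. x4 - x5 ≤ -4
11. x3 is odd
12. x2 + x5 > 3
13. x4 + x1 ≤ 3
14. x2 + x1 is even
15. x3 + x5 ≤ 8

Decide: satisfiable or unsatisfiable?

Constraint 3 fixes x2 = 3 and constraint 6 fixes x3 = 1, but constraint 7 requires x2 = x3. Since 3 ≠ 1, contradiction.

Unsatisfiable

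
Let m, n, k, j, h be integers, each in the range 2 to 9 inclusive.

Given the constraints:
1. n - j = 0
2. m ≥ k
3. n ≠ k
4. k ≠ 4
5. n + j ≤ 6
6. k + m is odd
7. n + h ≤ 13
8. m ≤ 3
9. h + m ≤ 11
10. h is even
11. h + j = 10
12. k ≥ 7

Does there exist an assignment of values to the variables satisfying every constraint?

Unsatisfiable

From constraints 2 and 12: m ≥ k and k ≥ 7, so m ≥ 7. From constraint 8: m ≤ 3. But 3 < 7, so no value of m works.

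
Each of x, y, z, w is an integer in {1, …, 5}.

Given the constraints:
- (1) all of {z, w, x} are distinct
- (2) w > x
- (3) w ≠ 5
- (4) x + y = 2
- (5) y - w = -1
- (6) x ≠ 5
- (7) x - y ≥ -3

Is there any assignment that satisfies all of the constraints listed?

Satisfiable

Setting (x, y, z, w) = (1, 1, 5, 2) satisfies everything: constraint 4: x + y = 2; constraint 5: y - w = -1, and the others follow.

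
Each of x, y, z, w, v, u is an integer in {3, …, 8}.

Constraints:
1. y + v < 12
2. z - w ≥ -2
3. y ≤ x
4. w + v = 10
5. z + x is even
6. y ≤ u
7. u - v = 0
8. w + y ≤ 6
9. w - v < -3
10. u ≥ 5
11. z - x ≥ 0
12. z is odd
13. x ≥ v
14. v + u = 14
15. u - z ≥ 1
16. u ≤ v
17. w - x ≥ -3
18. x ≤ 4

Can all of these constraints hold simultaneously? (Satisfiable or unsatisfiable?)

Unsatisfiable

From constraints 10 and 16: v ≥ u and u ≥ 5, so v ≥ 5. From constraints 13 and 18: v ≤ x and x ≤ 4, so v ≤ 4. But 4 < 5, so no value of v works.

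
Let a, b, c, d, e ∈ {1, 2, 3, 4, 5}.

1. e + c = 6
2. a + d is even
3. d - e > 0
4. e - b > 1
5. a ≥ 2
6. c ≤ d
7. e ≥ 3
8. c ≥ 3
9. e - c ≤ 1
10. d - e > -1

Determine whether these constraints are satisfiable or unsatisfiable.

Satisfiable

Take a = 2, b = 1, c = 3, d = 4, e = 3. Then constraint 1: e + c = 6; constraint 3: d - e = 1; constraint 4: e - b = 2, and every other listed constraint is also met.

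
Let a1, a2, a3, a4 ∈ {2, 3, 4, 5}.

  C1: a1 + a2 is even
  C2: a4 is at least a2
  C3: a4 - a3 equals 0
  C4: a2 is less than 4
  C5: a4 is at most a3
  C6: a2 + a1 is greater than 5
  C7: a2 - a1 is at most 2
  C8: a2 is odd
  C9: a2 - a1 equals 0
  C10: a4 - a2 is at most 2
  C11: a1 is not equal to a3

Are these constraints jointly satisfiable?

Satisfiable

One satisfying assignment is a1 = 3, a2 = 3, a3 = 4, a4 = 4.
For the less obvious constraints — constraint 3: a4 - a3 = 0; constraint 6: a2 + a1 = 6 — and the others hold by inspection.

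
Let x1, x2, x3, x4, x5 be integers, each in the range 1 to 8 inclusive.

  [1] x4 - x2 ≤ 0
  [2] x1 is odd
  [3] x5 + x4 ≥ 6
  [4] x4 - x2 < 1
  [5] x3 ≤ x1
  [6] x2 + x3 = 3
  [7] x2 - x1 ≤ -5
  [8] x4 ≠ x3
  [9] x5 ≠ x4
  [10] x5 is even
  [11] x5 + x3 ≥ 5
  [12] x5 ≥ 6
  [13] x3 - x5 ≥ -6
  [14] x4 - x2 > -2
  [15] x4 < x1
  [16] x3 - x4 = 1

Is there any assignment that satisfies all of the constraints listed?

Satisfiable

Setting (x1, x2, x3, x4, x5) = (7, 1, 2, 1, 6) satisfies everything: constraint 1: x4 - x2 = 0; constraint 3: x5 + x4 = 7, and the others follow.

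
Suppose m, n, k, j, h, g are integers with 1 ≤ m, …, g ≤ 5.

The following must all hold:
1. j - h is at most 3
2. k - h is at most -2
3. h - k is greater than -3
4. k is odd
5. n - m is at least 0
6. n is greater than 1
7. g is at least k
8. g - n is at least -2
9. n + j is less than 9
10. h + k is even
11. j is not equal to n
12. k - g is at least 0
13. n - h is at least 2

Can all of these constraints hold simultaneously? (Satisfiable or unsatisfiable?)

Unsatisfiable

Constraints 2, 8, 12, and 13 give n − h ≥ 2, h − k ≥ 2, k − g ≥ 0, g − n ≥ -2.
Adding all 4 inequalities: the left sides telescope to 0, and the right sides sum to 2 + 2 + 0 + (-2) = 2. So 0 ≥ 2, which is false.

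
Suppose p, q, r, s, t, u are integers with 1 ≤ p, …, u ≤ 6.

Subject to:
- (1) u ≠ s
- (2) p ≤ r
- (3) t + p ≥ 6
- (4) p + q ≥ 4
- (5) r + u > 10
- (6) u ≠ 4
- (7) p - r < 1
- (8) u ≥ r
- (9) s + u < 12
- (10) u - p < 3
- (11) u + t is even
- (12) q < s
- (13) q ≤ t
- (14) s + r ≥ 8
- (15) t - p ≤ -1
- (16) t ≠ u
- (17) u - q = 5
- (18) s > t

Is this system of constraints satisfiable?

Satisfiable

The assignment p = 6, q = 1, r = 6, s = 3, t = 2, u = 6 works:
  constraint 3 holds since t + p = 8.
  constraint 4 holds since p + q = 7.
  constraint 5 holds since r + u = 12.
The rest check out directly.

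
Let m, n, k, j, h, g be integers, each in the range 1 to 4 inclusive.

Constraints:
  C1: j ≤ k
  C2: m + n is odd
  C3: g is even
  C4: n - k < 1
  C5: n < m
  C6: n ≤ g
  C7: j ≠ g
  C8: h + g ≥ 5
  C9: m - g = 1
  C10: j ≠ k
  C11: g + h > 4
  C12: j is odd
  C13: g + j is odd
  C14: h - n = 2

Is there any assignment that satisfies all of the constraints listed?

One satisfying assignment is m = 3, n = 2, k = 2, j = 1, h = 4, g = 2.
For the less obvious constraints — constraint 4: n - k = 0; constraint 8: h + g = 6 — and the others hold by inspection.

Satisfiable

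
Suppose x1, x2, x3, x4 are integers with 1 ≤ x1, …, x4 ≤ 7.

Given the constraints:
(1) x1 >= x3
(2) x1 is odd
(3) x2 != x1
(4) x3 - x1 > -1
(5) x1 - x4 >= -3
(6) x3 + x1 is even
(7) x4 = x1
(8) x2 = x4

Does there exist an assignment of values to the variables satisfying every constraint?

From constraints 7 and 8, x2 = x4 = x1, so x2 = x1. But constraint 3 says x2 ≠ x1. Contradiction.

Unsatisfiable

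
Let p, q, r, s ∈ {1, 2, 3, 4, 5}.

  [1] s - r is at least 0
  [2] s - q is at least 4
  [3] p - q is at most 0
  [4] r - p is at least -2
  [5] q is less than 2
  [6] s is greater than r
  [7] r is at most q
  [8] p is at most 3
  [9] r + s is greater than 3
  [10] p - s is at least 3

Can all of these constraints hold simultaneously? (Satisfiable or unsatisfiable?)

Unsatisfiable

Constraints 1, 4, and 10 give s − r ≥ 0, r − p ≥ -2, p − s ≥ 3.
Adding all 3 inequalities: the left sides telescope to 0, and the right sides sum to 0 + (-2) + 3 = 1. So 0 ≥ 1, which is false.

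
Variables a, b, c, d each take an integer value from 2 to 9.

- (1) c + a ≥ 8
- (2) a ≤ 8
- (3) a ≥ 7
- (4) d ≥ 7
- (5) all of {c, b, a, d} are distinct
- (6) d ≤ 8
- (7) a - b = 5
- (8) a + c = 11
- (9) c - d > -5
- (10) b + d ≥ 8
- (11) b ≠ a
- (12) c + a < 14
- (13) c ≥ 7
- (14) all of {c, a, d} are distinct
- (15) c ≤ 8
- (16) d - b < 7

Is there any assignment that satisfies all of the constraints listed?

Unsatisfiable

Constraints 2, 3, 4, 6, 13, and 15 confine each of c, a, d to the 2 values {7, 8}.
Constraint 14 requires all 3 of them to be distinct, but only 2 values are available — impossible by the pigeonhole principle.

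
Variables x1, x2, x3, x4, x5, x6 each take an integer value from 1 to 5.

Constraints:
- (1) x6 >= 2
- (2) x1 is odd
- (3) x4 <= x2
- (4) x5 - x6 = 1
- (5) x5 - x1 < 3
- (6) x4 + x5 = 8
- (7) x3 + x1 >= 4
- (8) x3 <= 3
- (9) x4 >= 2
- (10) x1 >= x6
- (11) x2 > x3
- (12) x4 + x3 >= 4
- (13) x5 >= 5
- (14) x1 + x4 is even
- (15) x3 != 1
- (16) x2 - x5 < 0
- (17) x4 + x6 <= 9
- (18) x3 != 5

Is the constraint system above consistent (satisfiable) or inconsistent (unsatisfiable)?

Satisfiable

Try x1 = 5, x2 = 4, x3 = 2, x4 = 3, x5 = 5, x6 = 4.
Check constraint 4: x5 - x6 = 1; constraint 5: x5 - x1 = 0. The remaining constraints are straightforward to verify.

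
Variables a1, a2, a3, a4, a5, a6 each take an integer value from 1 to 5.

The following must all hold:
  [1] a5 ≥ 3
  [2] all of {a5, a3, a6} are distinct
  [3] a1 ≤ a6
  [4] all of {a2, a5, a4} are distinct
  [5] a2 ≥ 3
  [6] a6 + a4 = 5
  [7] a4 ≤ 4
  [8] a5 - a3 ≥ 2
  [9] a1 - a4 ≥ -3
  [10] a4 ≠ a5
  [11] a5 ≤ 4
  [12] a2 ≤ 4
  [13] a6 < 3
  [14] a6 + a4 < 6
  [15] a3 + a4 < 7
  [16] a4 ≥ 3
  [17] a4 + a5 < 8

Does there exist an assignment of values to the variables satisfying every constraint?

Unsatisfiable

Constraints 1, 5, 7, 11, 12, and 16 confine each of a2, a5, a4 to the 2 values {3, 4}.
Constraint 4 requires all 3 of them to be distinct, but only 2 values are available — impossible by the pigeonhole principle.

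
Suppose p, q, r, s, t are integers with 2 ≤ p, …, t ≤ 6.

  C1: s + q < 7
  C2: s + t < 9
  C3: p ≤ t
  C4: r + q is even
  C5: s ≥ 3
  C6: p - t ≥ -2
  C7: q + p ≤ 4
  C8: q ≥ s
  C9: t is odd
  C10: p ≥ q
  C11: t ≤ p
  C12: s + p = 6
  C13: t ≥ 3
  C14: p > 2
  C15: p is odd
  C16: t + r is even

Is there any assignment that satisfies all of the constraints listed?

From constraints 5 and 8: q ≥ s ≥ 3. From constraints 11 and 13: p ≥ t ≥ 3. Hence q + p ≥ 6. But constraint 7 requires q + p ≤ 4, and 4 < 6. Contradiction.

Unsatisfiable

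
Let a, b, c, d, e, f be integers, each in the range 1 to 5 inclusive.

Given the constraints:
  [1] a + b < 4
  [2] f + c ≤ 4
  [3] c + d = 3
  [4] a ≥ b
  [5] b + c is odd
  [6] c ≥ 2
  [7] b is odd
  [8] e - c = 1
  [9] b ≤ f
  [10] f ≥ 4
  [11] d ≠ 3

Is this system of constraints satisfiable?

From constraint 10: f ≥ 4. From constraint 6: c ≥ 2. Hence f + c ≥ 6. But constraint 2 requires f + c ≤ 4, and 4 < 6. Contradiction.

Unsatisfiable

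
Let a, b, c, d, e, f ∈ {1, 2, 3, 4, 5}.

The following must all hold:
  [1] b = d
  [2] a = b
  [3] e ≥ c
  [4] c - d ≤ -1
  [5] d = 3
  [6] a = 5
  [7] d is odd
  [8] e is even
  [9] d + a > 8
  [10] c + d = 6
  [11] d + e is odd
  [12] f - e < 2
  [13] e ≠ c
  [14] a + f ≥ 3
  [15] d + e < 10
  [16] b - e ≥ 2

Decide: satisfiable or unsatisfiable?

Constraint 6 fixes a = 5 and constraint 5 fixes d = 3. Constraints 1 and 2 give a = b = d, so a = d. But 5 ≠ 3 — contradiction.

Unsatisfiable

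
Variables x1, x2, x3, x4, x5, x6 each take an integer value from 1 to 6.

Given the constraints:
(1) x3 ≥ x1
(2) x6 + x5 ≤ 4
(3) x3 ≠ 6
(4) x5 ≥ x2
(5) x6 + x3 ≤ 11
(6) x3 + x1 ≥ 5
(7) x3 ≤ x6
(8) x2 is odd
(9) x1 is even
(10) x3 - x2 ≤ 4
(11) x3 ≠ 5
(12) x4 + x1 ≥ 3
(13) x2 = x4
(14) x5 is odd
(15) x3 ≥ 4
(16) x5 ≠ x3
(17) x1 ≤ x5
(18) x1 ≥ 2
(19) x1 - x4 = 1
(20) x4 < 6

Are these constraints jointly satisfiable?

Unsatisfiable

From constraints 7 and 15: x6 ≥ x3 ≥ 4. From constraints 17 and 18: x5 ≥ x1 ≥ 2. Hence x6 + x5 ≥ 6. But constraint 2 requires x6 + x5 ≤ 4, and 4 < 6. Contradiction.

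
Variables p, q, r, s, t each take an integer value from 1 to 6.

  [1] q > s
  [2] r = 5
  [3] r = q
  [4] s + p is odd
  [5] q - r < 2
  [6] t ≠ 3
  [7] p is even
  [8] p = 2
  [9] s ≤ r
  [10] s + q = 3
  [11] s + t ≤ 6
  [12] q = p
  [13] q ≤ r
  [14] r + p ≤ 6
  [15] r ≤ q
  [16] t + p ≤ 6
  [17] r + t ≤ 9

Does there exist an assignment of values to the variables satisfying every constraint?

Unsatisfiable

Constraint 2 fixes r = 5 and constraint 8 fixes p = 2. Constraints 3 and 12 give r = q = p, so r = p. But 5 ≠ 2 — contradiction.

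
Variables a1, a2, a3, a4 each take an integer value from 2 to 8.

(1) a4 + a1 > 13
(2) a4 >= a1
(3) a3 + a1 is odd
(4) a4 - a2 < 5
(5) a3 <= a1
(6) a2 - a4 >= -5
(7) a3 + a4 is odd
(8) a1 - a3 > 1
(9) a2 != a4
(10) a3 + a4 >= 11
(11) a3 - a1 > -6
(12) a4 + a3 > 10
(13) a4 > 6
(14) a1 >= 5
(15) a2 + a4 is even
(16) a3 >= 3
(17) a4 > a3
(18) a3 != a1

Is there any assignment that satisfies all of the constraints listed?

The assignment a1 = 6, a2 = 6, a3 = 3, a4 = 8 works:
  constraint 1 holds since a4 + a1 = 14.
  constraint 4 holds since a4 - a2 = 2.
  constraint 6 holds since a2 - a4 = -2.
The rest check out directly.

Satisfiable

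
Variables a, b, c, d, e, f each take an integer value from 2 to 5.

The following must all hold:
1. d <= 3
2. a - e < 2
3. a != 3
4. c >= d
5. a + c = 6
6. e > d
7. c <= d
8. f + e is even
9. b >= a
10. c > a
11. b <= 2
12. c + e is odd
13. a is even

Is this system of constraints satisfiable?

Unsatisfiable

From constraints 9 and 11: a ≤ b ≤ 2. From constraints 1 and 7: c ≤ d ≤ 3. Hence a + c ≤ 5. But constraint 5 requires a + c = 6, and 6 > 5. Contradiction.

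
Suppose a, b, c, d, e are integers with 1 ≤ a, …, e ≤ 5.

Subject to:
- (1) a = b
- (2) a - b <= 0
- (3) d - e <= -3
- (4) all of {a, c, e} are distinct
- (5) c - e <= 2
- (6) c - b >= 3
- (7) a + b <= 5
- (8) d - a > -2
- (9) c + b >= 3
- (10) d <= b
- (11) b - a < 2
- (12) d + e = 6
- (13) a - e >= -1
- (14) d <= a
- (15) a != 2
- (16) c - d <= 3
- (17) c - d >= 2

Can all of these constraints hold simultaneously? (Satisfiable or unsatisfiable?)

Constraints 2, 3, 6, 13, and 16 give e − d ≥ 3, d − c ≥ -3, c − b ≥ 3, b − a ≥ 0, a − e ≥ -1.
Adding all 5 inequalities: the left sides telescope to 0, and the right sides sum to 3 + (-3) + 3 + 0 + (-1) = 2. So 0 ≥ 2, which is false.

Unsatisfiable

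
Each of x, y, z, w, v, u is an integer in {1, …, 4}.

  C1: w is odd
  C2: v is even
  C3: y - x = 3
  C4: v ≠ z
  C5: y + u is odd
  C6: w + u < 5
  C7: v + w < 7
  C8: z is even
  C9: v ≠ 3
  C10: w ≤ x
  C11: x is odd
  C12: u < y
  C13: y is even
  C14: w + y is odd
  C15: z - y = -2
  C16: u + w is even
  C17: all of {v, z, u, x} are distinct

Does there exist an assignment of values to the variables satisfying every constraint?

Take x = 1, y = 4, z = 2, w = 1, v = 4, u = 3. Then constraint 3: y - x = 3; constraint 6: w + u = 4; constraint 7: v + w = 5, and every other listed constraint is also met.

Satisfiable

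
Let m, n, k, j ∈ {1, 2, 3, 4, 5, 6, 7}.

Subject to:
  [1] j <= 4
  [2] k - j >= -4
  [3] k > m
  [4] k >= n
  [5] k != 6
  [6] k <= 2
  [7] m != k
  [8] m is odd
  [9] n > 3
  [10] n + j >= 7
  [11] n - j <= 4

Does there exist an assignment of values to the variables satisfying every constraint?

From constraints 4 and 6: n ≤ k ≤ 2. From constraint 1: j ≤ 4. Hence n + j ≤ 6. But constraint 10 requires n + j ≥ 7, and 7 > 6. Contradiction.

Unsatisfiable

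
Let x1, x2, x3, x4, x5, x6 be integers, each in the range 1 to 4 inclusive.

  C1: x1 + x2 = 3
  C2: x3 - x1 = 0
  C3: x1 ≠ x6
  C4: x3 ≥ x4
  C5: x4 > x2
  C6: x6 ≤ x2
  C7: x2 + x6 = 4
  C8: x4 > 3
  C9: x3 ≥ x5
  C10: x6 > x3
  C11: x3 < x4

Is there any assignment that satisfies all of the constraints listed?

Constraints 4, 5, 6, and 10 give x3 < x6, x6 ≤ x2, x2 < x4, x4 ≤ x3. Chaining: x3 < x6 ≤ x2 < x4 ≤ x3, which forces x3 < x3 — impossible.

Unsatisfiable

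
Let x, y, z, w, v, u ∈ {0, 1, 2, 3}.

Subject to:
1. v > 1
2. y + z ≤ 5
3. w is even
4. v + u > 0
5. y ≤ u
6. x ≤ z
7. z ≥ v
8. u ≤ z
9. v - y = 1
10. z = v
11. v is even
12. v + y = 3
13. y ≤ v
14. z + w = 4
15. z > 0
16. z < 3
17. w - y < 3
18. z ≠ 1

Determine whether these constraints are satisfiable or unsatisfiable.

Satisfiable

Try x = 0, y = 1, z = 2, w = 2, v = 2, u = 1.
Check constraint 2: y + z = 3; constraint 4: v + u = 3. The remaining constraints are straightforward to verify.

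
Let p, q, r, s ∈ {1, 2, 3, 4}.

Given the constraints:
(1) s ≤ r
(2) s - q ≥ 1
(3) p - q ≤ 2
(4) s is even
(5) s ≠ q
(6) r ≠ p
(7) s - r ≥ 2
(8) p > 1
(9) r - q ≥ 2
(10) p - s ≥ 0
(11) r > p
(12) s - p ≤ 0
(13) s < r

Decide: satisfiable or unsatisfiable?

Constraints 3, 7, 9, and 12 give r − q ≥ 2, q − p ≥ -2, p − s ≥ 0, s − r ≥ 2.
Adding all 4 inequalities: the left sides telescope to 0, and the right sides sum to 2 + (-2) + 0 + 2 = 2. So 0 ≥ 2, which is false.

Unsatisfiable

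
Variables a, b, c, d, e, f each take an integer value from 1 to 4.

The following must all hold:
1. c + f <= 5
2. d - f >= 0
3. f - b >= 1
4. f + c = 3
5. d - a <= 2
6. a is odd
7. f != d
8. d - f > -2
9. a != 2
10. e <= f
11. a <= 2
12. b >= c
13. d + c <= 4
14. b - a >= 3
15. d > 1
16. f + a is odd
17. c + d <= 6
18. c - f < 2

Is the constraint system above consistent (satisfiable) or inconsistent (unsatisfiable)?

Constraints 2, 3, 5, and 14 give a − d ≥ -2, d − f ≥ 0, f − b ≥ 1, b − a ≥ 3.
Adding all 4 inequalities: the left sides telescope to 0, and the right sides sum to (-2) + 0 + 1 + 3 = 2. So 0 ≥ 2, which is false.

Unsatisfiable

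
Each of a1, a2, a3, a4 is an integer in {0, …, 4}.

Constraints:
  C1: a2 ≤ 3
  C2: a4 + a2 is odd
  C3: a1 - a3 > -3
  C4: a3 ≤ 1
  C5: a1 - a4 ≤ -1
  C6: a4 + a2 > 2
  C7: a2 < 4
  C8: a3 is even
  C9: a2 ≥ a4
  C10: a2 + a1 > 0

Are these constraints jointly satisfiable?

The assignment a1 = 0, a2 = 3, a3 = 0, a4 = 2 works:
  constraint 3 holds since a1 - a3 = 0.
  constraint 5 holds since a1 - a4 = -2.
  constraint 6 holds since a4 + a2 = 5.
The rest check out directly.

Satisfiable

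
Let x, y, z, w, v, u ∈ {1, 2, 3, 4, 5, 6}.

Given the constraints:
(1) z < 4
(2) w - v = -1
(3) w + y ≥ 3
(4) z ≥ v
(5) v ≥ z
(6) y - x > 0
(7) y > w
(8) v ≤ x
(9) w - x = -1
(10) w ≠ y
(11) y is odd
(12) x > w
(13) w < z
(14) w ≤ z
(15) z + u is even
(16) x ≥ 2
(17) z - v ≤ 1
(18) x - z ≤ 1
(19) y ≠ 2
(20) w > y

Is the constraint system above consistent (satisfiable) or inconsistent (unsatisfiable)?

Unsatisfiable

Constraints 5, 6, 8, 13, and 20 give w < z, z ≤ v, v ≤ x, x < y, y < w. Chaining: w < z ≤ v ≤ x < y < w, which forces w < w — impossible.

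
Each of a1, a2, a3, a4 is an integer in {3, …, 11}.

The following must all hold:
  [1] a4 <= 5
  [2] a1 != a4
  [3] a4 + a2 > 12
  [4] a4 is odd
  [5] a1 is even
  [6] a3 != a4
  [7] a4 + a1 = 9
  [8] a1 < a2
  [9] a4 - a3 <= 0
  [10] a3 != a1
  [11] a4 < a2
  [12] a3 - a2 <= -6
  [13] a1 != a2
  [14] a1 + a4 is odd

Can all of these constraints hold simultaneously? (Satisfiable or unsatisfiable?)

Take a1 = 6, a2 = 10, a3 = 4, a4 = 3. Then constraint 3: a4 + a2 = 13; constraint 7: a4 + a1 = 9, and every other listed constraint is also met.

Satisfiable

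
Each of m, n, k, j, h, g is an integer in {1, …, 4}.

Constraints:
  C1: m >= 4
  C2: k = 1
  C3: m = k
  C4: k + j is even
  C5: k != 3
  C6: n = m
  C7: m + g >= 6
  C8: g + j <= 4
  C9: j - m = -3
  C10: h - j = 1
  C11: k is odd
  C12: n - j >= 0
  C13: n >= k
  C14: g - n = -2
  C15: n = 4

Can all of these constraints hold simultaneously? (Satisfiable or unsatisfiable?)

Unsatisfiable

Constraint 15 fixes n = 4 and constraint 2 fixes k = 1. Constraints 3 and 6 give n = m = k, so n = k. But 4 ≠ 1 — contradiction.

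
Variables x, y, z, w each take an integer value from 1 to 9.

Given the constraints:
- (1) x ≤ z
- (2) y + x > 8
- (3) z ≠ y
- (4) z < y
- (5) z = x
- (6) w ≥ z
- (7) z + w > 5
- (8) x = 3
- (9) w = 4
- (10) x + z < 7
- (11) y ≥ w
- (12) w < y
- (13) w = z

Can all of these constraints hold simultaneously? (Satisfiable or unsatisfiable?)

Constraint 9 fixes w = 4 and constraint 8 fixes x = 3. Constraints 5 and 13 give w = z = x, so w = x. But 4 ≠ 3 — contradiction.

Unsatisfiable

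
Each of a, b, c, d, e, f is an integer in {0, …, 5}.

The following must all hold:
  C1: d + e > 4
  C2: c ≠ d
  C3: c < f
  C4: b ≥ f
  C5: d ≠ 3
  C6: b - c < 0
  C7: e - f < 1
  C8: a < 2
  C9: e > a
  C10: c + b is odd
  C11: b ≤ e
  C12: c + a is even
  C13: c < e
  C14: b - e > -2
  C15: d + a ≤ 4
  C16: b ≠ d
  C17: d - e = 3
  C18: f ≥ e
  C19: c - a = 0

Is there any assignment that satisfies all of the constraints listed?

Constraints 4, 6, 13, and 18 give c < e, e ≤ f, f ≤ b, b < c. Chaining: c < e ≤ f ≤ b < c, which forces c < c — impossible.

Unsatisfiable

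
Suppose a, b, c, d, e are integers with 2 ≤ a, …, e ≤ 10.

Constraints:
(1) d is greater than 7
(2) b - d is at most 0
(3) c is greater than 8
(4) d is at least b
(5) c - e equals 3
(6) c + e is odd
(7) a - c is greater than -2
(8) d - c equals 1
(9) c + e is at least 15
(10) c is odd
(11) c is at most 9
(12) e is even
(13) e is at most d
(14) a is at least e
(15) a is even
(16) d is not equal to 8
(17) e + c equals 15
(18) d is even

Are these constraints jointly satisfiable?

Satisfiable

Setting (a, b, c, d, e) = (8, 9, 9, 10, 6) satisfies everything: constraint 2: b - d = -1; constraint 5: c - e = 3; constraint 7: a - c = -1, and the others follow.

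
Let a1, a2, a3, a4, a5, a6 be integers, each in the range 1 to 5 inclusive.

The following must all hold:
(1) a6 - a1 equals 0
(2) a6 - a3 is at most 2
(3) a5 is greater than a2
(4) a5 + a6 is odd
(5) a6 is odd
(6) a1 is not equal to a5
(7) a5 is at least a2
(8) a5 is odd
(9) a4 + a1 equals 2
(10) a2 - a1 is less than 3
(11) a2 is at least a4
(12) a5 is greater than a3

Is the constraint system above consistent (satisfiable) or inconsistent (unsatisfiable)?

Unsatisfiable

Constraint 8 makes a5 odd and constraint 5 makes a6 odd, so a5 + a6 must be even. Constraint 4 says a5 + a6 is odd — contradiction.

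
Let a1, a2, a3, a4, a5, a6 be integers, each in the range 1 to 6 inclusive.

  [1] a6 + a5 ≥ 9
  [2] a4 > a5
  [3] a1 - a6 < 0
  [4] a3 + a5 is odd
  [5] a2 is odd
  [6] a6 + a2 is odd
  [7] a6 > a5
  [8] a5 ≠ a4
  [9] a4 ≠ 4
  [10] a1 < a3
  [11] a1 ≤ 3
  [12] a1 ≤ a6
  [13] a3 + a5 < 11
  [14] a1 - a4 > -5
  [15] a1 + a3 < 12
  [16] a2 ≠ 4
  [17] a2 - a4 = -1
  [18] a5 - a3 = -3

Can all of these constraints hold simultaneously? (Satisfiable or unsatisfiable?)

Try a1 = 3, a2 = 5, a3 = 6, a4 = 6, a5 = 3, a6 = 6.
Check constraint 1: a6 + a5 = 9; constraint 3: a1 - a6 = -3. The remaining constraints are straightforward to verify.

Satisfiable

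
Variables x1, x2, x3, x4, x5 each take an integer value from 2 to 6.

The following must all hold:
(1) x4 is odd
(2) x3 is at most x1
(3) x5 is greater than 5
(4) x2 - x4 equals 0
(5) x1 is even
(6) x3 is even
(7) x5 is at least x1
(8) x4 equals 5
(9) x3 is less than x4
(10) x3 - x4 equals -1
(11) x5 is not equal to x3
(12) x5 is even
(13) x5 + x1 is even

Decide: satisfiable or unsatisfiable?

Setting (x1, x2, x3, x4, x5) = (6, 5, 4, 5, 6) satisfies everything: constraint 4: x2 - x4 = 0; constraint 10: x3 - x4 = -1, and the others follow.

Satisfiable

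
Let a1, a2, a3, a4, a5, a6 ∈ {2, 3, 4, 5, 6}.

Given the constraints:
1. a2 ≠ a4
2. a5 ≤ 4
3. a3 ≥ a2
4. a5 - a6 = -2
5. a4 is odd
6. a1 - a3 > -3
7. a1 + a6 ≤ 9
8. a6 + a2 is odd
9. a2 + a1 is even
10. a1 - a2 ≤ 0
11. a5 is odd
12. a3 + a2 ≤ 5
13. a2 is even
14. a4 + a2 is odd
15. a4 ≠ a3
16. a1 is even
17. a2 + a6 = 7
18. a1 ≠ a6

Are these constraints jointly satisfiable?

Satisfiable

Setting (a1, a2, a3, a4, a5, a6) = (2, 2, 2, 5, 3, 5) satisfies everything: constraint 4: a5 - a6 = -2; constraint 6: a1 - a3 = 0; constraint 7: a1 + a6 = 7, and the others follow.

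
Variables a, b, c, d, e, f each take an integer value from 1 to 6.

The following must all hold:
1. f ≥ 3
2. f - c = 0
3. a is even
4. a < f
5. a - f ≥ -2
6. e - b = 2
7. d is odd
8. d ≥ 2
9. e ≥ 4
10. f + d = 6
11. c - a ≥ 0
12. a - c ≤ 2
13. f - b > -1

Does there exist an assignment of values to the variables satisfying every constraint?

The assignment a = 2, b = 3, c = 3, d = 3, e = 5, f = 3 works:
  constraint 2 holds since f - c = 0.
  constraint 5 holds since a - f = -1.
  constraint 6 holds since e - b = 2.
The rest check out directly.

Satisfiable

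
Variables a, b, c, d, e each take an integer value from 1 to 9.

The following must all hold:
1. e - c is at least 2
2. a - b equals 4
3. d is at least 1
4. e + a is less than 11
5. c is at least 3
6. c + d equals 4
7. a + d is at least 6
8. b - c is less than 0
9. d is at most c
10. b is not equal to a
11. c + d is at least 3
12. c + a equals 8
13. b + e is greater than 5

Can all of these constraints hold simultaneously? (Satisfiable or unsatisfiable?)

Setting (a, b, c, d, e) = (5, 1, 3, 1, 5) satisfies everything: constraint 1: e - c = 2; constraint 2: a - b = 4; constraint 4: e + a = 10, and the others follow.

Satisfiable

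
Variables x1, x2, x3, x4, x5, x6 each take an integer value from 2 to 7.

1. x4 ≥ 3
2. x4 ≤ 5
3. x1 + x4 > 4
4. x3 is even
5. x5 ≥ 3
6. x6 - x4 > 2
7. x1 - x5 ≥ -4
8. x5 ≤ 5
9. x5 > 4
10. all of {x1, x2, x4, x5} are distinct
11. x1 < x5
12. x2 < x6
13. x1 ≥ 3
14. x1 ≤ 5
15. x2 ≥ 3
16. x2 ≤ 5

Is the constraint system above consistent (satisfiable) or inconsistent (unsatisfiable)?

Constraints 1, 2, 5, 8, 13, 14, 15, and 16 confine each of x1, x2, x4, x5 to the 3 values {3, …, 5}.
Constraint 10 requires all 4 of them to be distinct, but only 3 values are available — impossible by the pigeonhole principle.

Unsatisfiable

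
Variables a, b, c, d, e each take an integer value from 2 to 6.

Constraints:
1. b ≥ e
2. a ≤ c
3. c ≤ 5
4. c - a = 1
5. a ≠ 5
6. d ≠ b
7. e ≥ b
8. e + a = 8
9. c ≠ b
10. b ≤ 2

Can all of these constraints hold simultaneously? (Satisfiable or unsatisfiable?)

From constraints 1 and 10: e ≤ b ≤ 2. From constraints 2 and 3: a ≤ c ≤ 5. Hence e + a ≤ 7. But constraint 8 requires e + a = 8, and 8 > 7. Contradiction.

Unsatisfiable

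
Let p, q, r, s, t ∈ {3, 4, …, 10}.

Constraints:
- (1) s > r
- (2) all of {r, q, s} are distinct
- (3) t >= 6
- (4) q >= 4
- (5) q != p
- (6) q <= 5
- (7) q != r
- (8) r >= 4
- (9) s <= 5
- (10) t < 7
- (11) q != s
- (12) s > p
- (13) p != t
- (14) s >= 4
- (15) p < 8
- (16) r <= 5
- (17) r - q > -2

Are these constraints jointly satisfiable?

Unsatisfiable

Constraints 4, 6, 8, 9, 14, and 16 confine each of r, q, s to the 2 values {4, 5}.
Constraint 2 requires all 3 of them to be distinct, but only 2 values are available — impossible by the pigeonhole principle.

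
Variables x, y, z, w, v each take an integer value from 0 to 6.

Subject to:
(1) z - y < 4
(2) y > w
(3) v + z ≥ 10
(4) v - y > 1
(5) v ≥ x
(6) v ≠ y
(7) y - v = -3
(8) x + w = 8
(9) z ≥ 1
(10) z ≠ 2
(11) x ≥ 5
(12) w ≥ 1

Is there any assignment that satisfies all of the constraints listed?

Satisfiable

Try x = 6, y = 3, z = 6, w = 2, v = 6.
Check constraint 1: z - y = 3; constraint 3: v + z = 12. The remaining constraints are straightforward to verify.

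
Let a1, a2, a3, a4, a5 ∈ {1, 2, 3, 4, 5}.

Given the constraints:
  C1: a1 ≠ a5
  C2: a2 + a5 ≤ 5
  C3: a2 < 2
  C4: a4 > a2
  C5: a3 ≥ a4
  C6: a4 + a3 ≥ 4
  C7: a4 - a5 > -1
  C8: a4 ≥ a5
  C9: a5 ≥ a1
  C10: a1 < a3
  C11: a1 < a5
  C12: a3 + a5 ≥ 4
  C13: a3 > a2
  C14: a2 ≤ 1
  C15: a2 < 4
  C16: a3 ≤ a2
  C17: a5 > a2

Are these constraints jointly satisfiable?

Constraints 5, 8, 16, and 17 give a3 ≤ a2, a2 < a5, a5 ≤ a4, a4 ≤ a3. Chaining: a3 ≤ a2 < a5 ≤ a4 ≤ a3, which forces a3 < a3 — impossible.

Unsatisfiable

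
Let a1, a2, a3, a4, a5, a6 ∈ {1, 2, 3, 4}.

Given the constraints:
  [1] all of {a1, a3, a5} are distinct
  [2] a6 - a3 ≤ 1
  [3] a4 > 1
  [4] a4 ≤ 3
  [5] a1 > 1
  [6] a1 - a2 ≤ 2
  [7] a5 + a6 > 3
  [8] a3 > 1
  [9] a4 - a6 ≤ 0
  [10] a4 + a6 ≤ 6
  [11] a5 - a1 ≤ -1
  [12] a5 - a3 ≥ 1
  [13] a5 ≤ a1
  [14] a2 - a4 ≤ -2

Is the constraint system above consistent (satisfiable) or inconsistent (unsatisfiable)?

Constraints 2, 6, 9, 11, 12, and 14 give a4 − a2 ≥ 2, a2 − a1 ≥ -2, a1 − a5 ≥ 1, a5 − a3 ≥ 1, a3 − a6 ≥ -1, a6 − a4 ≥ 0.
Adding all 6 inequalities: the left sides telescope to 0, and the right sides sum to 2 + (-2) + 1 + 1 + (-1) + 0 = 1. So 0 ≥ 1, which is false.

Unsatisfiable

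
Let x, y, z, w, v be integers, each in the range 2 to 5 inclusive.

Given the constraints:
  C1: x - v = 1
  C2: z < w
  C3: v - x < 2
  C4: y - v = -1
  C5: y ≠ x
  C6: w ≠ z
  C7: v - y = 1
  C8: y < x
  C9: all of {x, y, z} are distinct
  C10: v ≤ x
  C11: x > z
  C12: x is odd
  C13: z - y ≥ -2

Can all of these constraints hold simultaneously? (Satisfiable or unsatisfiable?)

One satisfying assignment is x = 5, y = 3, z = 2, w = 4, v = 4.
For the less obvious constraints — constraint 1: x - v = 1; constraint 3: v - x = -1; constraint 4: y - v = -1 — and the others hold by inspection.

Satisfiable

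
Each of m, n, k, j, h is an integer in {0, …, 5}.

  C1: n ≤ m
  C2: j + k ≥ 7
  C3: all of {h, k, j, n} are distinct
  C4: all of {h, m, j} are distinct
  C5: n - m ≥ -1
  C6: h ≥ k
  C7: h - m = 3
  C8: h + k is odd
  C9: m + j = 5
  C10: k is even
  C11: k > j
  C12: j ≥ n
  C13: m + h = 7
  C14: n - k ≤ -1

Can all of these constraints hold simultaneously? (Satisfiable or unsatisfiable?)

Setting (m, n, k, j, h) = (2, 1, 4, 3, 5) satisfies everything: constraint 2: j + k = 7; constraint 5: n - m = -1; constraint 7: h - m = 3, and the others follow.

Satisfiable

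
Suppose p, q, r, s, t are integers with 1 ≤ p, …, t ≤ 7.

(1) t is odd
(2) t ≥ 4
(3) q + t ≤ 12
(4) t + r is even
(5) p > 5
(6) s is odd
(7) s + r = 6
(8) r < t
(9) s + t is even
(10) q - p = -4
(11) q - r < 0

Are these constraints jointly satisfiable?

The assignment p = 7, q = 3, r = 5, s = 1, t = 7 works:
  constraint 3 holds since q + t = 10.
  constraint 7 holds since s + r = 6.
  constraint 10 holds since q - p = -4.
The rest check out directly.

Satisfiable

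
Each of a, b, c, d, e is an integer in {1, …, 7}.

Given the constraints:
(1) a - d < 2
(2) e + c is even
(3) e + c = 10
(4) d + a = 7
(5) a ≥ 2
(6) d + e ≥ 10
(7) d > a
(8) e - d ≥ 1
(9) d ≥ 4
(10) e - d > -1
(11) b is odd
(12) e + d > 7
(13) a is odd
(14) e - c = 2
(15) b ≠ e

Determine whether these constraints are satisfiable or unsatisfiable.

Take a = 3, b = 1, c = 4, d = 4, e = 6. Then constraint 1: a - d = -1; constraint 3: e + c = 10, and every other listed constraint is also met.

Satisfiable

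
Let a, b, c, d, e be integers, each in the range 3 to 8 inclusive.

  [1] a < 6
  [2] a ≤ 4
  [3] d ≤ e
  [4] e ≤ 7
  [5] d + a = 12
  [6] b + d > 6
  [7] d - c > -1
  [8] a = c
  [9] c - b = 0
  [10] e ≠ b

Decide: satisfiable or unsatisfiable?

From constraints 3 and 4: d ≤ e ≤ 7. From constraint 2: a ≤ 4. Hence d + a ≤ 11. But constraint 5 requires d + a = 12, and 12 > 11. Contradiction.

Unsatisfiable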